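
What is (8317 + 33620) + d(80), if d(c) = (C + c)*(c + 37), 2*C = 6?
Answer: 51648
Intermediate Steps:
C = 3 (C = (½)*6 = 3)
d(c) = (3 + c)*(37 + c) (d(c) = (3 + c)*(c + 37) = (3 + c)*(37 + c))
(8317 + 33620) + d(80) = (8317 + 33620) + (111 + 80² + 40*80) = 41937 + (111 + 6400 + 3200) = 41937 + 9711 = 51648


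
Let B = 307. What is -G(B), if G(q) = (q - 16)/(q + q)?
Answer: -291/614 ≈ -0.47394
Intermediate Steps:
G(q) = (-16 + q)/(2*q) (G(q) = (-16 + q)/((2*q)) = (-16 + q)*(1/(2*q)) = (-16 + q)/(2*q))
-G(B) = -(-16 + 307)/(2*307) = -291/(2*307) = -1*291/614 = -291/614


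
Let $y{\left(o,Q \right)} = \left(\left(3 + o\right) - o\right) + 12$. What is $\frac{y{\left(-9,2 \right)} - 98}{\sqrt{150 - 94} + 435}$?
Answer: $- \frac{36105}{189169} + \frac{166 \sqrt{14}}{189169} \approx -0.18758$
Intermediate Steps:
$y{\left(o,Q \right)} = 15$ ($y{\left(o,Q \right)} = 3 + 12 = 15$)
$\frac{y{\left(-9,2 \right)} - 98}{\sqrt{150 - 94} + 435} = \frac{15 - 98}{\sqrt{150 - 94} + 435} = - \frac{83}{\sqrt{56} + 435} = - \frac{83}{2 \sqrt{14} + 435} = - \frac{83}{435 + 2 \sqrt{14}}$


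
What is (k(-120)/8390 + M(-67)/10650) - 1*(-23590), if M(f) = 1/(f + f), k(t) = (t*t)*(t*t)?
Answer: 57837523070161/1197336900 ≈ 48305.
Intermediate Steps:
k(t) = t⁴ (k(t) = t²*t² = t⁴)
M(f) = 1/(2*f)
(k(-120)/8390 + M(-67)/10650) - 1*(-23590) = ((-120)⁴/8390 + ((½)/(-67))/10650) - 1*(-23590) = (207360000*(1/8390) + ((½)*(-1/67))*(1/10650)) + 23590 = (20736000/839 - 1/134*1/10650) + 23590 = (20736000/839 - 1/1427100) + 23590 = 29592345599161/1197336900 + 23590 = 57837523070161/1197336900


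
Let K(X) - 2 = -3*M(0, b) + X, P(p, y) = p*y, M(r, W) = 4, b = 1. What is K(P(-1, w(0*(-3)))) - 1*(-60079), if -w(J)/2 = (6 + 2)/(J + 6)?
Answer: 180215/3 ≈ 60072.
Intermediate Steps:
w(J) = -16/(6 + J) (w(J) = -2*(6 + 2)/(J + 6) = -16/(6 + J))
K(X) = -10 + X (K(X) = 2 + (-3*4 + X) = 2 + (-12 + X) = -10 + X)
K(P(-1, w(0*(-3)))) - 1*(-60079) = (-10 - (-16)/(6 + 0*(-3))) - 1*(-60079) = (-10 - (-16)/(6 + 0)) + 60079 = (-10 - (-16)/6) + 60079 = (-10 - 1*(-8/3)) + 60079 = (-10 + 8/3) + 60079 = -22/3 + 60079 = 180215/3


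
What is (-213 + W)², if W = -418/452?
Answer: 2337432409/51076 ≈ 45764.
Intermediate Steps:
W = -209/226 (W = -418*1/452 = -209/226 ≈ -0.92478)
(-213 + W)² = (-213 - 209/226)² = (-48347/226)² = 2337432409/51076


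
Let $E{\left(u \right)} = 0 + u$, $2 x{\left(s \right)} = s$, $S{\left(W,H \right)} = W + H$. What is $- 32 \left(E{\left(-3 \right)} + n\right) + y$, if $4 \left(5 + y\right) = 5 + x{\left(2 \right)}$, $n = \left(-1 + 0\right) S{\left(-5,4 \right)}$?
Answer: $\frac{121}{2} \approx 60.5$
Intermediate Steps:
$S{\left(W,H \right)} = H + W$
$x{\left(s \right)} = \frac{s}{2}$
$E{\left(u \right)} = u$
$n = 1$ ($n = \left(-1 + 0\right) \left(4 - 5\right) = \left(-1\right) \left(-1\right) = 1$)
$y = - \frac{7}{2}$ ($y = -5 + \frac{5 + \frac{1}{2} \cdot 2}{4} = -5 + \frac{5 + 1}{4} = -5 + \frac{1}{4} \cdot 6 = -5 + \frac{3}{2} = - \frac{7}{2} \approx -3.5$)
$- 32 \left(E{\left(-3 \right)} + n\right) + y = - 32 \left(-3 + 1\right) - \frac{7}{2} = \left(-32\right) \left(-2\right) - \frac{7}{2} = 64 - \frac{7}{2} = \frac{121}{2}$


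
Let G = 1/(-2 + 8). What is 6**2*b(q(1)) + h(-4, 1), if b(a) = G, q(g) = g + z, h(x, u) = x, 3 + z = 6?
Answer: 2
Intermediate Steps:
z = 3 (z = -3 + 6 = 3)
q(g) = 3 + g (q(g) = g + 3 = 3 + g)
G = 1/6 ≈ 0.16667
b(a) = 1/6
6**2*b(q(1)) + h(-4, 1) = 6**2*(1/6) - 4 = 36*(1/6) - 4 = 6 - 4 = 2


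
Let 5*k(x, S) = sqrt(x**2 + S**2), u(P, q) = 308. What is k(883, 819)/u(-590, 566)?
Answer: sqrt(58018)/308 ≈ 0.78204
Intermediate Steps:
k(x, S) = sqrt(S**2 + x**2)/5 (k(x, S) = sqrt(x**2 + S**2)/5 = sqrt(S**2 + x**2)/5)
k(883, 819)/u(-590, 566) = (sqrt(819**2 + 883**2)/5)/308 = (sqrt(670761 + 779689)/5)*(1/308) = (sqrt(1450450)/5)*(1/308) = ((5*sqrt(58018))/5)*(1/308) = sqrt(58018)*(1/308) = sqrt(58018)/308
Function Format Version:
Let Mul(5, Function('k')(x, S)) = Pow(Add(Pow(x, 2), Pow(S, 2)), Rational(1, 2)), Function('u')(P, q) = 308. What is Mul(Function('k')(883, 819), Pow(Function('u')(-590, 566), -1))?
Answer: Mul(Rational(1, 308), Pow(58018, Rational(1, 2))) ≈ 0.78204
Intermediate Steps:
Function('k')(x, S) = Mul(Rational(1, 5), Pow(Add(Pow(S, 2), Pow(x, 2)), Rational(1, 2))) (Function('k')(x, S) = Mul(Rational(1, 5), Pow(Add(Pow(x, 2), Pow(S, 2)), Rational(1, 2))) = Mul(Rational(1, 5), Pow(Add(Pow(S, 2), Pow(x, 2)), Rational(1, 2))))
Mul(Function('k')(883, 819), Pow(Function('u')(-590, 566), -1)) = Mul(Mul(Rational(1, 5), Pow(Add(Pow(819, 2), Pow(883, 2)), Rational(1, 2))), Pow(308, -1)) = Mul(Mul(Rational(1, 5), Pow(Add(670761, 779689), Rational(1, 2))), Rational(1, 308)) = Mul(Mul(Rational(1, 5), Pow(1450450, Rational(1, 2))), Rational(1, 308)) = Mul(Mul(Rational(1, 5), Mul(5, Pow(58018, Rational(1, 2)))), Rational(1, 308)) = Mul(Pow(58018, Rational(1, 2)), Rational(1, 308)) = Mul(Rational(1, 308), Pow(58018, Rational(1, 2)))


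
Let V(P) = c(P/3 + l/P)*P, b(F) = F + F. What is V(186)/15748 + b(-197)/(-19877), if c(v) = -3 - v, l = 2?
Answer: -58536993/78255749 ≈ -0.74802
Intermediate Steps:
b(F) = 2*F
V(P) = P*(-3 - 2/P - P/3) (V(P) = (-3 - (P/3 + 2/P))*P = (-3 - (2/P + P/3))*P = (-3 + (-2/P - P/3))*P = (-3 - 2/P - P/3)*P = P*(-3 - 2/P - P/3))
V(186)/15748 + b(-197)/(-19877) = (-2 - ⅓*186*(9 + 186))/15748 + (2*(-197))/(-19877) = (-2 - ⅓*186*195)*(1/15748) - 394*(-1/19877) = (-2 - 12090)*(1/15748) + 394/19877 = -12092*1/15748 + 394/19877 = -3023/3937 + 394/19877 = -58536993/78255749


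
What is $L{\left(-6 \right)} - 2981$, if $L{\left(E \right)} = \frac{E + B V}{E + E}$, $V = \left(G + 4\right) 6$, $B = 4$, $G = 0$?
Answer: $- \frac{5977}{2} \approx -2988.5$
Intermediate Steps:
$V = 24$ ($V = \left(0 + 4\right) 6 = 4 \cdot 6 = 24$)
$L{\left(E \right)} = \frac{96 + E}{2 E}$ ($L{\left(E \right)} = \frac{E + 4 \cdot 24}{E + E} = \frac{E + 96}{2 E} = \left(96 + E\right) \frac{1}{2 E} = \frac{96 + E}{2 E}$)
$L{\left(-6 \right)} - 2981 = \frac{96 - 6}{2 \left(-6\right)} - 2981 = \frac{1}{2} \left(- \frac{1}{6}\right) 90 - 2981 = - \frac{15}{2} - 2981 = - \frac{5977}{2}$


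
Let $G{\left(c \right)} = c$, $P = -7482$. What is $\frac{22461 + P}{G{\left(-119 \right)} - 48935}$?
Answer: $- \frac{14979}{49054} \approx -0.30536$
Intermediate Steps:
$\frac{22461 + P}{G{\left(-119 \right)} - 48935} = \frac{22461 - 7482}{-119 - 48935} = \frac{14979}{-49054} = 14979 \left(- \frac{1}{49054}\right) = - \frac{14979}{49054}$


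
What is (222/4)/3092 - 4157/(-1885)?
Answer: 25916123/11656840 ≈ 2.2233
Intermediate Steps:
(222/4)/3092 - 4157/(-1885) = ((¼)*222)*(1/3092) - 4157*(-1/1885) = (111/2)*(1/3092) + 4157/1885 = 111/6184 + 4157/1885 = 25916123/11656840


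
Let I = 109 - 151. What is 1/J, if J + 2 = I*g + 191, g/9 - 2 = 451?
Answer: -1/171045 ≈ -5.8464e-6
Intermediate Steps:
g = 4077 (g = 18 + 9*451 = 18 + 4059 = 4077)
I = -42
J = -171045 (J = -2 + (-42*4077 + 191) = -2 + (-171234 + 191) = -2 - 171043 = -171045)
1/J = 1/(-171045) = -1/171045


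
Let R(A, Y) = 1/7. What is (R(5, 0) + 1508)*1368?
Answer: 14441976/7 ≈ 2.0631e+6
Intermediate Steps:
R(A, Y) = ⅐
(R(5, 0) + 1508)*1368 = (⅐ + 1508)*1368 = (10557/7)*1368 = 14441976/7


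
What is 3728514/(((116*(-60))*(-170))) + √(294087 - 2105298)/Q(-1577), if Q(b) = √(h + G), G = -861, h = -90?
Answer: 621419/197200 + √191384629/317 ≈ 46.792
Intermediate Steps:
Q(b) = I*√951 (Q(b) = √(-90 - 861) = √(-951) = I*√951)
3728514/(((116*(-60))*(-170))) + √(294087 - 2105298)/Q(-1577) = 3728514/(((116*(-60))*(-170))) + √(294087 - 2105298)/((I*√951)) = 3728514/((-6960*(-170))) + √(-1811211)*(-I*√951/951) = 3728514/1183200 + (I*√1811211)*(-I*√951/951) = 3728514*(1/1183200) + √191384629/317 = 621419/197200 + √191384629/317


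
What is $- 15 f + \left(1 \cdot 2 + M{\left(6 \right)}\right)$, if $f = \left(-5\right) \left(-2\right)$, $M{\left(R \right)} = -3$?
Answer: $-151$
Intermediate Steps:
$f = 10$
$- 15 f + \left(1 \cdot 2 + M{\left(6 \right)}\right) = \left(-15\right) 10 + \left(1 \cdot 2 - 3\right) = -150 + \left(2 - 3\right) = -150 - 1 = -151$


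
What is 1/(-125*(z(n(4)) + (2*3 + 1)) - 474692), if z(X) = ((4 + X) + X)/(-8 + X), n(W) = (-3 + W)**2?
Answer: -7/3328219 ≈ -2.1032e-6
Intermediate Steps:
z(X) = (4 + 2*X)/(-8 + X)
1/(-125*(z(n(4)) + (2*3 + 1)) - 474692) = 1/(-125*(2*(2 + (-3 + 4)**2)/(-8 + (-3 + 4)**2) + (2*3 + 1)) - 474692) = 1/(-125*(2*(2 + 1**2)/(-8 + 1**2) + (6 + 1)) - 474692) = 1/(-125*(2*(2 + 1)/(-8 + 1) + 7) - 474692) = 1/(-125*(2*3/(-7) + 7) - 474692) = 1/(-125*(2*(-1/7)*3 + 7) - 474692) = 1/(-125*(-6/7 + 7) - 474692) = 1/(-125*43/7 - 474692) = 1/(-5375/7 - 474692) = 1/(-3328219/7) = -7/3328219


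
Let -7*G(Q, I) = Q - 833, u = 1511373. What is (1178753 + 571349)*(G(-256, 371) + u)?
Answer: 18517304231400/7 ≈ 2.6453e+12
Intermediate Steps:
G(Q, I) = 119 - Q/7 (G(Q, I) = -(Q - 833)/7 = -(-833 + Q)/7 = 119 - Q/7)
(1178753 + 571349)*(G(-256, 371) + u) = (1178753 + 571349)*((119 - ⅐*(-256)) + 1511373) = 1750102*((119 + 256/7) + 1511373) = 1750102*(1089/7 + 1511373) = 1750102*(10580700/7) = 18517304231400/7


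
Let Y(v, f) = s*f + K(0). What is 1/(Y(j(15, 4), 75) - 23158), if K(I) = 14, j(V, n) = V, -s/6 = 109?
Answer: -1/72194 ≈ -1.3852e-5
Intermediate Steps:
s = -654 (s = -6*109 = -654)
Y(v, f) = 14 - 654*f (Y(v, f) = -654*f + 14 = 14 - 654*f)
1/(Y(j(15, 4), 75) - 23158) = 1/((14 - 654*75) - 23158) = 1/((14 - 49050) - 23158) = 1/(-49036 - 23158) = 1/(-72194) = -1/72194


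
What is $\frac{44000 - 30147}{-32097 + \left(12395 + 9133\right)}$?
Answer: $- \frac{13853}{10569} \approx -1.3107$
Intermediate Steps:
$\frac{44000 - 30147}{-32097 + \left(12395 + 9133\right)} = \frac{13853}{-32097 + 21528} = \frac{13853}{-10569} = 13853 \left(- \frac{1}{10569}\right) = - \frac{13853}{10569}$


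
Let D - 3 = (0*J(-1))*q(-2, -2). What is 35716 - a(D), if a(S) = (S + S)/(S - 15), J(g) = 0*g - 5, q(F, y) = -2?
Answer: 71433/2 ≈ 35717.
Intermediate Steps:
J(g) = -5 (J(g) = 0 - 5 = -5)
D = 3 (D = 3 + (0*(-5))*(-2) = 3 + 0*(-2) = 3 + 0 = 3)
a(S) = 2*S/(-15 + S) (a(S) = (2*S)/(-15 + S) = 2*S/(-15 + S))
35716 - a(D) = 35716 - 2*3/(-15 + 3) = 35716 - 2*3/(-12) = 35716 - 2*3*(-1)/12 = 35716 - 1*(-½) = 35716 + ½ = 71433/2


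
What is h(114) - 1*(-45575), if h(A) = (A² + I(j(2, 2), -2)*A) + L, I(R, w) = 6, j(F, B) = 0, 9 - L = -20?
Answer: 59284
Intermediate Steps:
L = 29 (L = 9 - 1*(-20) = 9 + 20 = 29)
h(A) = 29 + A² + 6*A (h(A) = (A² + 6*A) + 29 = 29 + A² + 6*A)
h(114) - 1*(-45575) = (29 + 114² + 6*114) - 1*(-45575) = (29 + 12996 + 684) + 45575 = 13709 + 45575 = 59284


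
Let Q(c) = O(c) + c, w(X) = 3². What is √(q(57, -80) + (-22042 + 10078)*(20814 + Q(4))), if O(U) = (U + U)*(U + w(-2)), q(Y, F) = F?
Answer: 2*I*√62577722 ≈ 15821.0*I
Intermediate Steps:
w(X) = 9
O(U) = 2*U*(9 + U) (O(U) = (U + U)*(U + 9) = (2*U)*(9 + U) = 2*U*(9 + U))
Q(c) = c + 2*c*(9 + c) (Q(c) = 2*c*(9 + c) + c = c + 2*c*(9 + c))
√(q(57, -80) + (-22042 + 10078)*(20814 + Q(4))) = √(-80 + (-22042 + 10078)*(20814 + 4*(19 + 2*4))) = √(-80 - 11964*(20814 + 4*(19 + 8))) = √(-80 - 11964*(20814 + 4*27)) = √(-80 - 11964*(20814 + 108)) = √(-80 - 11964*20922) = √(-80 - 250310808) = √(-250310888) = 2*I*√62577722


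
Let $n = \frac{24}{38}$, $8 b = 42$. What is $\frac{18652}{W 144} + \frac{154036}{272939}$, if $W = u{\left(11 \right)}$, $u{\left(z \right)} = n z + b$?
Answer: $\frac{25466698931}{2277130077} \approx 11.184$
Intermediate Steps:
$b = \frac{21}{4}$ ($b = \frac{1}{8} \cdot 42 = \frac{21}{4} \approx 5.25$)
$n = \frac{12}{19}$ ($n = 24 \cdot \frac{1}{38} = \frac{12}{19} \approx 0.63158$)
$u{\left(z \right)} = \frac{21}{4} + \frac{12 z}{19}$ ($u{\left(z \right)} = \frac{12 z}{19} + \frac{21}{4} = \frac{21}{4} + \frac{12 z}{19}$)
$W = \frac{927}{76}$ ($W = \frac{21}{4} + \frac{12}{19} \cdot 11 = \frac{21}{4} + \frac{132}{19} = \frac{927}{76} \approx 12.197$)
$\frac{18652}{W 144} + \frac{154036}{272939} = \frac{18652}{\frac{927}{76} \cdot 144} + \frac{154036}{272939} = \frac{18652}{\frac{33372}{19}} + 154036 \cdot \frac{1}{272939} = 18652 \cdot \frac{19}{33372} + \frac{154036}{272939} = \frac{88597}{8343} + \frac{154036}{272939} = \frac{25466698931}{2277130077}$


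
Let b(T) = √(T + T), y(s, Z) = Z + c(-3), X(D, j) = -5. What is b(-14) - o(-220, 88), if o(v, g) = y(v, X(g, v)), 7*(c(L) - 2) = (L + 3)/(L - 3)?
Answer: 3 + 2*I*√7 ≈ 3.0 + 5.2915*I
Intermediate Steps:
c(L) = 2 + (3 + L)/(7*(-3 + L)) (c(L) = 2 + ((L + 3)/(L - 3))/7 = 2 + ((3 + L)/(-3 + L))/7 = 2 + (3 + L)/(7*(-3 + L)))
y(s, Z) = 2 + Z (y(s, Z) = Z + 3*(-13 + 5*(-3))/(7*(-3 - 3)) = Z + (3/7)*(-13 - 15)/(-6) = Z + (3/7)*(-⅙)*(-28) = Z + 2 = 2 + Z)
o(v, g) = -3 (o(v, g) = 2 - 5 = -3)
b(T) = √2*√T (b(T) = √(2*T) = √2*√T)
b(-14) - o(-220, 88) = √2*√(-14) - 1*(-3) = √2*(I*√14) + 3 = 2*I*√7 + 3 = 3 + 2*I*√7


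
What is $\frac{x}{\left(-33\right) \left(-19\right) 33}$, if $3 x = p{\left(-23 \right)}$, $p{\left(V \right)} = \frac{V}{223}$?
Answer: $- \frac{23}{13842279} \approx -1.6616 \cdot 10^{-6}$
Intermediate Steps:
$p{\left(V \right)} = \frac{V}{223}$ ($p{\left(V \right)} = V \frac{1}{223} = \frac{V}{223}$)
$x = - \frac{23}{669}$ ($x = \frac{\frac{1}{223} \left(-23\right)}{3} = \frac{1}{3} \left(- \frac{23}{223}\right) = - \frac{23}{669} \approx -0.03438$)
$\frac{x}{\left(-33\right) \left(-19\right) 33} = - \frac{23}{669 \left(-33\right) \left(-19\right) 33} = - \frac{23}{669 \cdot 627 \cdot 33} = - \frac{23}{669 \cdot 20691} = \left(- \frac{23}{669}\right) \frac{1}{20691} = - \frac{23}{13842279}$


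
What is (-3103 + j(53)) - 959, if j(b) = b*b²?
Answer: 144815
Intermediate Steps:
j(b) = b³
(-3103 + j(53)) - 959 = (-3103 + 53³) - 959 = (-3103 + 148877) - 959 = 145774 - 959 = 144815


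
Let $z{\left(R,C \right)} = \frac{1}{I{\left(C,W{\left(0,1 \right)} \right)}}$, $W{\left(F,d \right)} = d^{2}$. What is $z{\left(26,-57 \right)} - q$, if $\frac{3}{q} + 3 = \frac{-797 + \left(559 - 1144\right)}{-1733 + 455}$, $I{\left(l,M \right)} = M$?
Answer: $\frac{3143}{1226} \approx 2.5636$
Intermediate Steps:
$z{\left(R,C \right)} = 1$ ($z{\left(R,C \right)} = \frac{1}{1^{2}} = 1^{-1} = 1$)
$q = - \frac{1917}{1226}$ ($q = \frac{3}{-3 + \frac{-797 + \left(559 - 1144\right)}{-1733 + 455}} = \frac{3}{-3 + \frac{-797 + \left(559 - 1144\right)}{-1278}} = \frac{3}{-3 + \left(-797 - 585\right) \left(- \frac{1}{1278}\right)} = \frac{3}{-3 - - \frac{691}{639}} = \frac{3}{-3 + \frac{691}{639}} = \frac{3}{- \frac{1226}{639}} = 3 \left(- \frac{639}{1226}\right) = - \frac{1917}{1226} \approx -1.5636$)
$z{\left(26,-57 \right)} - q = 1 - - \frac{1917}{1226} = 1 + \frac{1917}{1226} = \frac{3143}{1226}$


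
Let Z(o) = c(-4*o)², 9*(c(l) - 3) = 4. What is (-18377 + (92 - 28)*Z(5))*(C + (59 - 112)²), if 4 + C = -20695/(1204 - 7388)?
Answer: -24783018109895/500904 ≈ -4.9477e+7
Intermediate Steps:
c(l) = 31/9 (c(l) = 3 + (⅑)*4 = 3 + 4/9 = 31/9)
Z(o) = 961/81 (Z(o) = (31/9)² = 961/81)
C = -4041/6184 (C = -4 - 20695/(1204 - 7388) = -4 - 20695/(-6184) = -4 - 20695*(-1/6184) = -4 + 20695/6184 = -4041/6184 ≈ -0.65346)
(-18377 + (92 - 28)*Z(5))*(C + (59 - 112)²) = (-18377 + (92 - 28)*(961/81))*(-4041/6184 + (59 - 112)²) = (-18377 + 64*(961/81))*(-4041/6184 + (-53)²) = (-18377 + 61504/81)*(-4041/6184 + 2809) = -1427033/81*17366815/6184 = -24783018109895/500904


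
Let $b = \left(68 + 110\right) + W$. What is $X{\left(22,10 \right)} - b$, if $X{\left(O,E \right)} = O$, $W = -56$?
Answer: $-100$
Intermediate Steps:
$b = 122$ ($b = \left(68 + 110\right) - 56 = 178 - 56 = 122$)
$X{\left(22,10 \right)} - b = 22 - 122 = -100$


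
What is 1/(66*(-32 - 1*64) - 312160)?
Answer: -1/318496 ≈ -3.1398e-6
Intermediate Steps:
1/(66*(-32 - 1*64) - 312160) = 1/(66*(-32 - 64) - 312160) = 1/(66*(-96) - 312160) = 1/(-6336 - 312160) = 1/(-318496) = -1/318496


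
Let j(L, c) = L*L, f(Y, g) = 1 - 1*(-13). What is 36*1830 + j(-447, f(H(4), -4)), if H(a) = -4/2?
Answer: 265689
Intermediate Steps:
H(a) = -2 (H(a) = -4*½ = -2)
f(Y, g) = 14 (f(Y, g) = 1 + 13 = 14)
j(L, c) = L²
36*1830 + j(-447, f(H(4), -4)) = 36*1830 + (-447)² = 65880 + 199809 = 265689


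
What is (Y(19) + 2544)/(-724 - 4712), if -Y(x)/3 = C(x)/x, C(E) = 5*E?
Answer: -281/604 ≈ -0.46523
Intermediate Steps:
Y(x) = -15 (Y(x) = -3*5*x/x = -3*5 = -15)
(Y(19) + 2544)/(-724 - 4712) = (-15 + 2544)/(-724 - 4712) = 2529/(-5436) = 2529*(-1/5436) = -281/604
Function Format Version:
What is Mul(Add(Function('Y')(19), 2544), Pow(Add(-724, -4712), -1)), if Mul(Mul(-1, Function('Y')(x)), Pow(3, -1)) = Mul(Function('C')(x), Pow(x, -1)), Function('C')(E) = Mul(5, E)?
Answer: Rational(-281, 604) ≈ -0.46523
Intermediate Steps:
Function('Y')(x) = -15 (Function('Y')(x) = Mul(-3, Mul(Mul(5, x), Pow(x, -1))) = Mul(-3, 5) = -15)
Mul(Add(Function('Y')(19), 2544), Pow(Add(-724, -4712), -1)) = Mul(Add(-15, 2544), Pow(Add(-724, -4712), -1)) = Mul(2529, Pow(-5436, -1)) = Mul(2529, Rational(-1, 5436)) = Rational(-281, 604)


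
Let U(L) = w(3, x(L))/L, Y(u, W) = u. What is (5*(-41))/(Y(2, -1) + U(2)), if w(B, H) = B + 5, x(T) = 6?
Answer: -205/6 ≈ -34.167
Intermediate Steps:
w(B, H) = 5 + B
U(L) = 8/L (U(L) = (5 + 3)/L = 8/L)
(5*(-41))/(Y(2, -1) + U(2)) = (5*(-41))/(2 + 8/2) = -205/(2 + 8*(½)) = -205/(2 + 4) = -205/6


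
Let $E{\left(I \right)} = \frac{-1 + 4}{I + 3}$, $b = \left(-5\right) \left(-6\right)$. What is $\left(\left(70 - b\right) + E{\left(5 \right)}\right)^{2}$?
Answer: $\frac{104329}{64} \approx 1630.1$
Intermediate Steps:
$b = 30$
$E{\left(I \right)} = \frac{3}{3 + I}$
$\left(\left(70 - b\right) + E{\left(5 \right)}\right)^{2} = \left(\left(70 - 30\right) + \frac{3}{3 + 5}\right)^{2} = \left(\left(70 - 30\right) + \frac{3}{8}\right)^{2} = \left(40 + 3 \cdot \frac{1}{8}\right)^{2} = \left(40 + \frac{3}{8}\right)^{2} = \left(\frac{323}{8}\right)^{2} = \frac{104329}{64}$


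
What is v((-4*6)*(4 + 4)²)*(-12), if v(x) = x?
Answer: 18432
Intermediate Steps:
v((-4*6)*(4 + 4)²)*(-12) = ((-4*6)*(4 + 4)²)*(-12) = -24*8²*(-12) = -24*64*(-12) = -1536*(-12) = 18432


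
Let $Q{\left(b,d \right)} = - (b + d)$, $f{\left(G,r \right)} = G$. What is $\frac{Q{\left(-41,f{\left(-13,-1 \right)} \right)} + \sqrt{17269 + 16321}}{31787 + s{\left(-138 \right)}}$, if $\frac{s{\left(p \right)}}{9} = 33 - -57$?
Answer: $\frac{54}{32597} + \frac{\sqrt{33590}}{32597} \approx 0.0072791$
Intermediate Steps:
$Q{\left(b,d \right)} = - b - d$
$s{\left(p \right)} = 810$ ($s{\left(p \right)} = 9 \left(33 - -57\right) = 9 \left(33 + 57\right) = 9 \cdot 90 = 810$)
$\frac{Q{\left(-41,f{\left(-13,-1 \right)} \right)} + \sqrt{17269 + 16321}}{31787 + s{\left(-138 \right)}} = \frac{\left(\left(-1\right) \left(-41\right) - -13\right) + \sqrt{17269 + 16321}}{31787 + 810} = \frac{\left(41 + 13\right) + \sqrt{33590}}{32597} = \left(54 + \sqrt{33590}\right) \frac{1}{32597} = \frac{54}{32597} + \frac{\sqrt{33590}}{32597}$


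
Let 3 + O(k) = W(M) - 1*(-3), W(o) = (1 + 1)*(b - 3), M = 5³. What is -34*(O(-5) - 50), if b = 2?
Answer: 1768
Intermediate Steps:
M = 125
W(o) = -2 (W(o) = (1 + 1)*(2 - 3) = 2*(-1) = -2)
O(k) = -2 (O(k) = -3 + (-2 - 1*(-3)) = -3 + (-2 + 3) = -3 + 1 = -2)
-34*(O(-5) - 50) = -34*(-2 - 50) = -34*(-52) = 1768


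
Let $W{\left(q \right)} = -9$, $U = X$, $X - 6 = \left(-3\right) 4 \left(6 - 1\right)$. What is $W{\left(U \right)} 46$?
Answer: $-414$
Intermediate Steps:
$X = -54$ ($X = 6 + \left(-3\right) 4 \left(6 - 1\right) = 6 - 60 = -54$)
$U = -54$
$W{\left(U \right)} 46 = \left(-9\right) 46 = -414$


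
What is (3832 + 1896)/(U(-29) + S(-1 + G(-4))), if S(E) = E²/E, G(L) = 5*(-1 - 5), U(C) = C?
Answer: -1432/15 ≈ -95.467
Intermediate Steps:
G(L) = -30 (G(L) = 5*(-6) = -30)
S(E) = E
(3832 + 1896)/(U(-29) + S(-1 + G(-4))) = (3832 + 1896)/(-29 + (-1 - 30)) = 5728/(-29 - 31) = 5728/(-60) = 5728*(-1/60) = -1432/15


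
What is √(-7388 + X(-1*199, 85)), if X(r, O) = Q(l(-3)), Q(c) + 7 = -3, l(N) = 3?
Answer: 3*I*√822 ≈ 86.012*I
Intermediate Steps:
Q(c) = -10 (Q(c) = -7 - 3 = -10)
X(r, O) = -10
√(-7388 + X(-1*199, 85)) = √(-7388 - 10) = √(-7398) = 3*I*√822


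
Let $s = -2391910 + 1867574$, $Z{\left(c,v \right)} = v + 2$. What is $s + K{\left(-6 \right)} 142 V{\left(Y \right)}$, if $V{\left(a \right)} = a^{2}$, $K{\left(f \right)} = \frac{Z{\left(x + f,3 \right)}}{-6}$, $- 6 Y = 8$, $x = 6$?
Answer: $- \frac{14162752}{27} \approx -5.2455 \cdot 10^{5}$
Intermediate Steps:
$Z{\left(c,v \right)} = 2 + v$
$Y = - \frac{4}{3}$ ($Y = \left(- \frac{1}{6}\right) 8 = - \frac{4}{3} \approx -1.3333$)
$K{\left(f \right)} = - \frac{5}{6}$ ($K{\left(f \right)} = \frac{2 + 3}{-6} = 5 \left(- \frac{1}{6}\right) = - \frac{5}{6}$)
$s = -524336$
$s + K{\left(-6 \right)} 142 V{\left(Y \right)} = -524336 + \left(- \frac{5}{6}\right) 142 \left(- \frac{4}{3}\right)^{2} = -524336 - \frac{5680}{27} = - \frac{14162752}{27}$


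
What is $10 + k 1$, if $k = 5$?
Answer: $15$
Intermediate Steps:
$10 + k 1 = 10 + 5 \cdot 1 = 10 + 5 = 15$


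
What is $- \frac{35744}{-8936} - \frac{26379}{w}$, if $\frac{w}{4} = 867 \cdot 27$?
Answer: $\frac{12895}{3468} \approx 3.7183$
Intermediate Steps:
$w = 93636$ ($w = 4 \cdot 867 \cdot 27 = 4 \cdot 23409 = 93636$)
$- \frac{35744}{-8936} - \frac{26379}{w} = - \frac{35744}{-8936} - \frac{26379}{93636} = \left(-35744\right) \left(- \frac{1}{8936}\right) - \frac{977}{3468} = 4 - \frac{977}{3468} = \frac{12895}{3468}$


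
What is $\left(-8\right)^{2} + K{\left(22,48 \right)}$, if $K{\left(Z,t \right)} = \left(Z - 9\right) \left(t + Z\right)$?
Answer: $974$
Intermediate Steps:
$K{\left(Z,t \right)} = \left(-9 + Z\right) \left(Z + t\right)$
$\left(-8\right)^{2} + K{\left(22,48 \right)} = \left(-8\right)^{2} + \left(22^{2} - 198 - 432 + 22 \cdot 48\right) = 64 + \left(484 - 198 - 432 + 1056\right) = 64 + 910 = 974$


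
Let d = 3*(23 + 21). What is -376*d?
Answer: -49632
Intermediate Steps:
d = 132 (d = 3*44 = 132)
-376*d = -376*132 = -49632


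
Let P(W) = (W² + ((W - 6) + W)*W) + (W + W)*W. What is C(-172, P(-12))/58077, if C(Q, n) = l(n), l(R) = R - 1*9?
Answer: 29/2151 ≈ 0.013482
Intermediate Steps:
l(R) = -9 + R (l(R) = R - 9 = -9 + R)
P(W) = 3*W² + W*(-6 + 2*W) (P(W) = (W² + ((-6 + W) + W)*W) + (2*W)*W = (W² + (-6 + 2*W)*W) + 2*W² = (W² + W*(-6 + 2*W)) + 2*W² = 3*W² + W*(-6 + 2*W))
C(Q, n) = -9 + n
C(-172, P(-12))/58077 = (-9 - 12*(-6 + 5*(-12)))/58077 = (-9 - 12*(-6 - 60))*(1/58077) = (-9 - 12*(-66))*(1/58077) = (-9 + 792)*(1/58077) = 783*(1/58077) = 29/2151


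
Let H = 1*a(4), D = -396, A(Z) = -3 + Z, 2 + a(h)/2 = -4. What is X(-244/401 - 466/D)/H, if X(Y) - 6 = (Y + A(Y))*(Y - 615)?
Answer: -906951330409/9456063606 ≈ -95.912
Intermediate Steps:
a(h) = -12 (a(h) = -4 + 2*(-4) = -4 - 8 = -12)
H = -12 (H = 1*(-12) = -12)
X(Y) = 6 + (-615 + Y)*(-3 + 2*Y) (X(Y) = 6 + (Y + (-3 + Y))*(Y - 615) = 6 + (-3 + 2*Y)*(-615 + Y) = 6 + (-615 + Y)*(-3 + 2*Y))
X(-244/401 - 466/D)/H = (1851 - 1233*(-244/401 - 466/(-396)) + 2*(-244/401 - 466/(-396))²)/(-12) = (1851 - 1233*(-244*1/401 - 466*(-1/396)) + 2*(-244*1/401 - 466*(-1/396))²)*(-1/12) = (1851 - 1233*(-244/401 + 233/198) + 2*(-244/401 + 233/198)²)*(-1/12) = (1851 - 1233*45121/79398 + 2*(45121/79398)²)*(-1/12) = (1851 - 6181577/8822 + 2*(2035904641/6304042404))*(-1/12) = (1851 - 6181577/8822 + 2035904641/3152021202)*(-1/12) = (1813902660818/1576010601)*(-1/12) = -906951330409/9456063606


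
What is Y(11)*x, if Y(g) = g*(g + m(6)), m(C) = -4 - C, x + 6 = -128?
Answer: -1474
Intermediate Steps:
x = -134 (x = -6 - 128 = -134)
Y(g) = g*(-10 + g) (Y(g) = g*(g + (-4 - 1*6)) = g*(g + (-4 - 6)) = g*(g - 10) = g*(-10 + g))
Y(11)*x = (11*(-10 + 11))*(-134) = (11*1)*(-134) = 11*(-134) = -1474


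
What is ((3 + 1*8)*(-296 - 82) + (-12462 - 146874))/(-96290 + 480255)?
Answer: -163494/383965 ≈ -0.42580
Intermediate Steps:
((3 + 1*8)*(-296 - 82) + (-12462 - 146874))/(-96290 + 480255) = ((3 + 8)*(-378) - 159336)/383965 = (11*(-378) - 159336)*(1/383965) = (-4158 - 159336)*(1/383965) = -163494*1/383965 = -163494/383965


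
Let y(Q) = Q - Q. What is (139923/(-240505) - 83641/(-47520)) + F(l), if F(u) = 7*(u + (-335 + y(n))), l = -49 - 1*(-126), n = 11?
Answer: -4125388305571/2285759520 ≈ -1804.8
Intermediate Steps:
y(Q) = 0
l = 77 (l = -49 + 126 = 77)
F(u) = -2345 + 7*u (F(u) = 7*(u + (-335 + 0)) = 7*(u - 335) = 7*(-335 + u) = -2345 + 7*u)
(139923/(-240505) - 83641/(-47520)) + F(l) = (139923/(-240505) - 83641/(-47520)) + (-2345 + 7*77) = (139923*(-1/240505) - 83641*(-1/47520)) + (-2345 + 539) = (-139923/240505 + 83641/47520) - 1806 = 2693387549/2285759520 - 1806 = -4125388305571/2285759520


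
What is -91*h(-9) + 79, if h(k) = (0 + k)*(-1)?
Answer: -740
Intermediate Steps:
h(k) = -k (h(k) = k*(-1) = -k)
-91*h(-9) + 79 = -(-91)*(-9) + 79 = -91*9 + 79 = -819 + 79 = -740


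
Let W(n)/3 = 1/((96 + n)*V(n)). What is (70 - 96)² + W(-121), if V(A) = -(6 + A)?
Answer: 1943497/2875 ≈ 676.00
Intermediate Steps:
V(A) = -6 - A
W(n) = 3/((-6 - n)*(96 + n)) (W(n) = 3*(1/((96 + n)*(-6 - n))) = 3*(1/((-6 - n)*(96 + n))) = 3/((-6 - n)*(96 + n)))
(70 - 96)² + W(-121) = (70 - 96)² - 3/((6 - 121)*(96 - 121)) = (-26)² - 3/(-115*(-25)) = 676 - 3*(-1/115)*(-1/25) = 676 - 3/2875 = 1943497/2875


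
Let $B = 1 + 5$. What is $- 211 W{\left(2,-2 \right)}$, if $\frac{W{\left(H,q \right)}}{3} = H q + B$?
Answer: $-1266$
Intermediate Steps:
$B = 6$
$W{\left(H,q \right)} = 18 + 3 H q$ ($W{\left(H,q \right)} = 3 \left(H q + 6\right) = 3 \left(6 + H q\right) = 18 + 3 H q$)
$- 211 W{\left(2,-2 \right)} = - 211 \left(18 + 3 \cdot 2 \left(-2\right)\right) = - 211 \left(18 - 12\right) = \left(-211\right) 6 = -1266$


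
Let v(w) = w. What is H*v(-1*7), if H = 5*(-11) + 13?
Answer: 294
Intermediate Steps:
H = -42 (H = -55 + 13 = -42)
H*v(-1*7) = -(-42)*7 = -42*(-7) = 294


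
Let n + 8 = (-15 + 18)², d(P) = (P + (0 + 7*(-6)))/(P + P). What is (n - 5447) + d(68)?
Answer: -370315/68 ≈ -5445.8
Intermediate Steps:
d(P) = (-42 + P)/(2*P) (d(P) = (P + (0 - 42))/((2*P)) = (P - 42)*(1/(2*P)) = (-42 + P)*(1/(2*P)) = (-42 + P)/(2*P))
n = 1 (n = -8 + (-15 + 18)² = -8 + 3² = -8 + 9 = 1)
(n - 5447) + d(68) = (1 - 5447) + (½)*(-42 + 68)/68 = -5446 + (½)*(1/68)*26 = -5446 + 13/68 = -370315/68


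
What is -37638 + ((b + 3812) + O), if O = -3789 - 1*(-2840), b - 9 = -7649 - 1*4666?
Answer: -47081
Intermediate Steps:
b = -12306 (b = 9 + (-7649 - 1*4666) = 9 + (-7649 - 4666) = 9 - 12315 = -12306)
O = -949 (O = -3789 + 2840 = -949)
-37638 + ((b + 3812) + O) = -37638 + ((-12306 + 3812) - 949) = -37638 + (-8494 - 949) = -37638 - 9443 = -47081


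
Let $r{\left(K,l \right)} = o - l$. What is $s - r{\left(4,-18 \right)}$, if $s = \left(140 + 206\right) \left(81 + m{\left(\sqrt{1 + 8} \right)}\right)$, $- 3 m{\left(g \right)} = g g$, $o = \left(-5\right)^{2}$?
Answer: $26945$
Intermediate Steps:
$o = 25$
$m{\left(g \right)} = - \frac{g^{2}}{3}$ ($m{\left(g \right)} = - \frac{g g}{3} = - \frac{g^{2}}{3}$)
$r{\left(K,l \right)} = 25 - l$
$s = 26988$ ($s = \left(140 + 206\right) \left(81 - \frac{\left(\sqrt{1 + 8}\right)^{2}}{3}\right) = 346 \left(81 - \frac{\left(\sqrt{9}\right)^{2}}{3}\right) = 346 \left(81 - \frac{3^{2}}{3}\right) = 346 \left(81 - 3\right) = 346 \cdot 78 = 26988$)
$s - r{\left(4,-18 \right)} = 26988 - \left(25 - -18\right) = 26988 - \left(25 + 18\right) = 26988 - 43 = 26945$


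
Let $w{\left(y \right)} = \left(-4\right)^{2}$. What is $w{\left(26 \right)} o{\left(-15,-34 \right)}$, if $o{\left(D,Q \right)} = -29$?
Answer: $-464$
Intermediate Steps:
$w{\left(y \right)} = 16$
$w{\left(26 \right)} o{\left(-15,-34 \right)} = 16 \left(-29\right) = -464$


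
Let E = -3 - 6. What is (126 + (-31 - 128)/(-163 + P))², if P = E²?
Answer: 110061081/6724 ≈ 16368.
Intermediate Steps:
E = -9
P = 81 (P = (-9)² = 81)
(126 + (-31 - 128)/(-163 + P))² = (126 + (-31 - 128)/(-163 + 81))² = (126 - 159/(-82))² = (126 - 159*(-1/82))² = (126 + 159/82)² = (10491/82)² = 110061081/6724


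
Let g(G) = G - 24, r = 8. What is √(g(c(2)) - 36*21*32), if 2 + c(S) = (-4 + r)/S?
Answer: 2*I*√6054 ≈ 155.61*I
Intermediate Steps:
c(S) = -2 + 4/S (c(S) = -2 + (-4 + 8)/S = -2 + 4/S)
g(G) = -24 + G
√(g(c(2)) - 36*21*32) = √((-24 + (-2 + 4/2)) - 36*21*32) = √((-24 + (-2 + 4*(½))) - 756*32) = √((-24 + (-2 + 2)) - 24192) = √((-24 + 0) - 24192) = √(-24 - 24192) = √(-24216) = 2*I*√6054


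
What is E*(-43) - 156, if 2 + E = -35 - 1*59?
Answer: 3972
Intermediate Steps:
E = -96 (E = -2 + (-35 - 1*59) = -2 + (-35 - 59) = -2 - 94 = -96)
E*(-43) - 156 = -96*(-43) - 156 = 4128 - 156 = 3972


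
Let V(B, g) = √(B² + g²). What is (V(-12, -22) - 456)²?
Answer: 208564 - 1824*√157 ≈ 1.8571e+5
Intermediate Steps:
(V(-12, -22) - 456)² = (√((-12)² + (-22)²) - 456)² = (√(144 + 484) - 456)² = (√628 - 456)² = (2*√157 - 456)² = (-456 + 2*√157)²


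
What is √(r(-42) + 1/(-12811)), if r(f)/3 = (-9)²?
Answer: 4*√2492597837/12811 ≈ 15.588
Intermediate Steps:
r(f) = 243 (r(f) = 3*(-9)² = 3*81 = 243)
√(r(-42) + 1/(-12811)) = √(243 + 1/(-12811)) = √(243 - 1/12811) = √(3113072/12811) = 4*√2492597837/12811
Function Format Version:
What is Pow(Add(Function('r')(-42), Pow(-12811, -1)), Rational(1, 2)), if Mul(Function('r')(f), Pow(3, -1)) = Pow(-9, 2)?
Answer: Mul(Rational(4, 12811), Pow(2492597837, Rational(1, 2))) ≈ 15.588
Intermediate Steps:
Function('r')(f) = 243 (Function('r')(f) = Mul(3, Pow(-9, 2)) = Mul(3, 81) = 243)
Pow(Add(Function('r')(-42), Pow(-12811, -1)), Rational(1, 2)) = Pow(Add(243, Pow(-12811, -1)), Rational(1, 2)) = Pow(Add(243, Rational(-1, 12811)), Rational(1, 2)) = Pow(Rational(3113072, 12811), Rational(1, 2)) = Mul(Rational(4, 12811), Pow(2492597837, Rational(1, 2)))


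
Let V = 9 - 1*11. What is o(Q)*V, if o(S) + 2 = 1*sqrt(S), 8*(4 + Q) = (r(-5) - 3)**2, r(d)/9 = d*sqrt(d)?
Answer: 4 - sqrt(-5074 + 135*I*sqrt(5)) ≈ 1.882 - 71.264*I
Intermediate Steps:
r(d) = 9*d**(3/2) (r(d) = 9*(d*sqrt(d)) = 9*d**(3/2))
Q = -4 + (-3 - 45*I*sqrt(5))**2/8 (Q = -4 + (9*(-5)**(3/2) - 3)**2/8 = -4 + (9*(-5*I*sqrt(5)) - 3)**2/8 = -4 + (-45*I*sqrt(5) - 3)**2/8 = -4 + (-3 - 45*I*sqrt(5))**2/8 ≈ -1268.5 + 75.467*I)
o(S) = -2 + sqrt(S) (o(S) = -2 + 1*sqrt(S) = -2 + sqrt(S))
V = -2 (V = 9 - 11 = -2)
o(Q)*V = (-2 + sqrt(-2537/2 + 135*I*sqrt(5)/4))*(-2) = 4 - 2*sqrt(-2537/2 + 135*I*sqrt(5)/4)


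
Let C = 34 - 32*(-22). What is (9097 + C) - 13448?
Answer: -3613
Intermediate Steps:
C = 738 (C = 34 + 704 = 738)
(9097 + C) - 13448 = (9097 + 738) - 13448 = 9835 - 13448 = -3613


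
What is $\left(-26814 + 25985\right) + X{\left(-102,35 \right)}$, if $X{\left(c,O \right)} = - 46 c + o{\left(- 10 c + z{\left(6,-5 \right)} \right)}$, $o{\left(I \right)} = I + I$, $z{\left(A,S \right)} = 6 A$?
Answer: $5975$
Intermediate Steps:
$o{\left(I \right)} = 2 I$
$X{\left(c,O \right)} = 72 - 66 c$ ($X{\left(c,O \right)} = - 46 c + 2 \left(- 10 c + 6 \cdot 6\right) = - 46 c + 2 \left(- 10 c + 36\right) = - 46 c + 2 \left(36 - 10 c\right) = - 46 c - \left(-72 + 20 c\right) = 72 - 66 c$)
$\left(-26814 + 25985\right) + X{\left(-102,35 \right)} = \left(-26814 + 25985\right) + \left(72 - -6732\right) = -829 + \left(72 + 6732\right) = -829 + 6804 = 5975$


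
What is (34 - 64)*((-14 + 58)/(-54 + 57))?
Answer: -440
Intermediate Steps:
(34 - 64)*((-14 + 58)/(-54 + 57)) = -1320/3 = -30*44/3 = -440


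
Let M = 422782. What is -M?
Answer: -422782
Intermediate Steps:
-M = -1*422782 = -422782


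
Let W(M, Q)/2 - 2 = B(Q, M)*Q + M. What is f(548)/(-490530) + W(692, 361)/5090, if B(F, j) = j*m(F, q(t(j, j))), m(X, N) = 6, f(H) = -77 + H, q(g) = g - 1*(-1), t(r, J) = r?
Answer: 49038727419/83226590 ≈ 589.22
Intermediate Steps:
q(g) = 1 + g (q(g) = g + 1 = 1 + g)
B(F, j) = 6*j (B(F, j) = j*6 = 6*j)
W(M, Q) = 4 + 2*M + 12*M*Q (W(M, Q) = 4 + 2*((6*M)*Q + M) = 4 + 2*(6*M*Q + M) = 4 + 2*(M + 6*M*Q) = 4 + (2*M + 12*M*Q) = 4 + 2*M + 12*M*Q)
f(548)/(-490530) + W(692, 361)/5090 = (-77 + 548)/(-490530) + (4 + 2*692 + 12*692*361)/5090 = 471*(-1/490530) + (4 + 1384 + 2997744)*(1/5090) = -157/163510 + 2999132*(1/5090) = -157/163510 + 1499566/2545 = 49038727419/83226590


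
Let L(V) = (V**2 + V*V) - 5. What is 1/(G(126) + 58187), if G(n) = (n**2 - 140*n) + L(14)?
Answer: 1/56810 ≈ 1.7603e-5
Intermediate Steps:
L(V) = -5 + 2*V**2 (L(V) = (V**2 + V**2) - 5 = 2*V**2 - 5 = -5 + 2*V**2)
G(n) = 387 + n**2 - 140*n (G(n) = (n**2 - 140*n) + (-5 + 2*14**2) = (n**2 - 140*n) + (-5 + 2*196) = (n**2 - 140*n) + (-5 + 392) = (n**2 - 140*n) + 387 = 387 + n**2 - 140*n)
1/(G(126) + 58187) = 1/((387 + 126**2 - 140*126) + 58187) = 1/((387 + 15876 - 17640) + 58187) = 1/(-1377 + 58187) = 1/56810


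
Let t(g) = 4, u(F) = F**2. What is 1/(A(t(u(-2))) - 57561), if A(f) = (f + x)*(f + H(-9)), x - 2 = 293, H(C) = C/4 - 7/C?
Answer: -36/2044987 ≈ -1.7604e-5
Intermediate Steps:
H(C) = -7/C + C/4 (H(C) = C*(1/4) - 7/C = C/4 - 7/C = -7/C + C/4)
x = 295 (x = 2 + 293 = 295)
A(f) = (295 + f)*(-53/36 + f) (A(f) = (f + 295)*(f + (-7/(-9) + (1/4)*(-9))) = (295 + f)*(f + (-7*(-1/9) - 9/4)) = (295 + f)*(f + (7/9 - 9/4)) = (295 + f)*(f - 53/36) = (295 + f)*(-53/36 + f))
1/(A(t(u(-2))) - 57561) = 1/((-15635/36 + 4**2 + (10567/36)*4) - 57561) = 1/((-15635/36 + 16 + 10567/9) - 57561) = 1/(27209/36 - 57561) = 1/(-2044987/36) = -36/2044987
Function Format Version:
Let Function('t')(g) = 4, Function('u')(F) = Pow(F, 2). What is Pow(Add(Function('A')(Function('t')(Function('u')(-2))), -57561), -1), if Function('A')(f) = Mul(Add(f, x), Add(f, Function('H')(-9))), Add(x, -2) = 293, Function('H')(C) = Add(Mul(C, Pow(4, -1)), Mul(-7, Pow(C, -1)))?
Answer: Rational(-36, 2044987) ≈ -1.7604e-5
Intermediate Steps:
Function('H')(C) = Add(Mul(-7, Pow(C, -1)), Mul(Rational(1, 4), C)) (Function('H')(C) = Add(Mul(C, Rational(1, 4)), Mul(-7, Pow(C, -1))) = Add(Mul(Rational(1, 4), C), Mul(-7, Pow(C, -1))) = Add(Mul(-7, Pow(C, -1)), Mul(Rational(1, 4), C)))
x = 295 (x = Add(2, 293) = 295)
Function('A')(f) = Mul(Add(295, f), Add(Rational(-53, 36), f)) (Function('A')(f) = Mul(Add(f, 295), Add(f, Add(Mul(-7, Pow(-9, -1)), Mul(Rational(1, 4), -9)))) = Mul(Add(295, f), Add(f, Add(Mul(-7, Rational(-1, 9)), Rational(-9, 4)))) = Mul(Add(295, f), Add(f, Add(Rational(7, 9), Rational(-9, 4)))) = Mul(Add(295, f), Add(f, Rational(-53, 36))) = Mul(Add(295, f), Add(Rational(-53, 36), f)))
Pow(Add(Function('A')(Function('t')(Function('u')(-2))), -57561), -1) = Pow(Add(Add(Rational(-15635, 36), Pow(4, 2), Mul(Rational(10567, 36), 4)), -57561), -1) = Pow(Add(Add(Rational(-15635, 36), 16, Rational(10567, 9)), -57561), -1) = Pow(Add(Rational(27209, 36), -57561), -1) = Pow(Rational(-2044987, 36), -1) = Rational(-36, 2044987)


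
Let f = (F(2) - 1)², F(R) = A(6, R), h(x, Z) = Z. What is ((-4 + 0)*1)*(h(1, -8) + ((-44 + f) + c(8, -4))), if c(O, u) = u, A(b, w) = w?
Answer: 220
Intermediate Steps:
F(R) = R
f = 1 (f = (2 - 1)² = 1² = 1)
((-4 + 0)*1)*(h(1, -8) + ((-44 + f) + c(8, -4))) = ((-4 + 0)*1)*(-8 + ((-44 + 1) - 4)) = (-4*1)*(-8 + (-43 - 4)) = -4*(-8 - 47) = -4*(-55) = 220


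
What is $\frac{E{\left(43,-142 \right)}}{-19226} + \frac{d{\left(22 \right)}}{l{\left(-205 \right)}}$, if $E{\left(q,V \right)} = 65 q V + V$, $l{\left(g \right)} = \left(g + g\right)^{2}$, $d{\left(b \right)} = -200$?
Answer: $\frac{333686170}{16159453} \approx 20.65$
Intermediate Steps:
$l{\left(g \right)} = 4 g^{2}$ ($l{\left(g \right)} = \left(2 g\right)^{2} = 4 g^{2}$)
$E{\left(q,V \right)} = V + 65 V q$ ($E{\left(q,V \right)} = 65 V q + V = V + 65 V q$)
$\frac{E{\left(43,-142 \right)}}{-19226} + \frac{d{\left(22 \right)}}{l{\left(-205 \right)}} = \frac{\left(-142\right) \left(1 + 65 \cdot 43\right)}{-19226} - \frac{200}{4 \left(-205\right)^{2}} = - 142 \left(1 + 2795\right) \left(- \frac{1}{19226}\right) - \frac{200}{4 \cdot 42025} = \left(-142\right) 2796 \left(- \frac{1}{19226}\right) - \frac{200}{168100} = \left(-397032\right) \left(- \frac{1}{19226}\right) - \frac{2}{1681} = \frac{198516}{9613} - \frac{2}{1681} = \frac{333686170}{16159453}$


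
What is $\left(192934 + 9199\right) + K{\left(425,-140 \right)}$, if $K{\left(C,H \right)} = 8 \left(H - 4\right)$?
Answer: $200981$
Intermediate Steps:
$K{\left(C,H \right)} = -32 + 8 H$ ($K{\left(C,H \right)} = 8 \left(-4 + H\right) = -32 + 8 H$)
$\left(192934 + 9199\right) + K{\left(425,-140 \right)} = \left(192934 + 9199\right) + \left(-32 + 8 \left(-140\right)\right) = 202133 - 1152 = 200981$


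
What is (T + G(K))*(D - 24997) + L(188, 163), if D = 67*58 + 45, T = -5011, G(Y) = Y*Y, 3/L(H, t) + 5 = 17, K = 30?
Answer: 346409305/4 ≈ 8.6602e+7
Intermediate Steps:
L(H, t) = ¼ (L(H, t) = 3/(-5 + 17) = 3/12 = 3*(1/12) = ¼)
G(Y) = Y²
D = 3931 (D = 3886 + 45 = 3931)
(T + G(K))*(D - 24997) + L(188, 163) = (-5011 + 30²)*(3931 - 24997) + ¼ = (-5011 + 900)*(-21066) + ¼ = -4111*(-21066) + ¼ = 86602326 + ¼ = 346409305/4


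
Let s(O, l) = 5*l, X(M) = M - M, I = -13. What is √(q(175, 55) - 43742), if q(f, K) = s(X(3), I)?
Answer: I*√43807 ≈ 209.3*I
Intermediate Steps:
X(M) = 0
q(f, K) = -65 (q(f, K) = 5*(-13) = -65)
√(q(175, 55) - 43742) = √(-65 - 43742) = √(-43807) = I*√43807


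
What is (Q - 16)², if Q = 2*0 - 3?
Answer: 361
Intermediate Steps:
Q = -3 (Q = 0 - 3 = -3)
(Q - 16)² = (-3 - 16)² = (-19)² = 361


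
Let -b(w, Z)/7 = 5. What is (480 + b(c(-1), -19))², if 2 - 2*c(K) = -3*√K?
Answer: 198025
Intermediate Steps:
c(K) = 1 + 3*√K/2 (c(K) = 1 - (-3)*√K/2 = 1 + 3*√K/2)
b(w, Z) = -35 (b(w, Z) = -7*5 = -35)
(480 + b(c(-1), -19))² = (480 - 35)² = 445² = 198025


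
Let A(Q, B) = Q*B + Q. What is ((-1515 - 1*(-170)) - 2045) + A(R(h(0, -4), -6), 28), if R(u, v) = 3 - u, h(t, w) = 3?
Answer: -3390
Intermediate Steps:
A(Q, B) = Q + B*Q (A(Q, B) = B*Q + Q = Q + B*Q)
((-1515 - 1*(-170)) - 2045) + A(R(h(0, -4), -6), 28) = ((-1515 - 1*(-170)) - 2045) + (3 - 1*3)*(1 + 28) = ((-1515 + 170) - 2045) + (3 - 3)*29 = (-1345 - 2045) + 0*29 = -3390 + 0 = -3390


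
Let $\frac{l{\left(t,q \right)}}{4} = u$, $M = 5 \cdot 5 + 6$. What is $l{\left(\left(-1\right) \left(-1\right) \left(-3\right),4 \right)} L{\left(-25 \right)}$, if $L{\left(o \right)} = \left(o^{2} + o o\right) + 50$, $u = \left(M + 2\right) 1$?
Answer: $171600$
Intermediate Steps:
$M = 31$ ($M = 25 + 6 = 31$)
$u = 33$ ($u = \left(31 + 2\right) 1 = 33 \cdot 1 = 33$)
$l{\left(t,q \right)} = 132$ ($l{\left(t,q \right)} = 4 \cdot 33 = 132$)
$L{\left(o \right)} = 50 + 2 o^{2}$ ($L{\left(o \right)} = \left(o^{2} + o^{2}\right) + 50 = 2 o^{2} + 50 = 50 + 2 o^{2}$)
$l{\left(\left(-1\right) \left(-1\right) \left(-3\right),4 \right)} L{\left(-25 \right)} = 132 \left(50 + 2 \left(-25\right)^{2}\right) = 132 \left(50 + 2 \cdot 625\right) = 132 \left(50 + 1250\right) = 132 \cdot 1300 = 171600$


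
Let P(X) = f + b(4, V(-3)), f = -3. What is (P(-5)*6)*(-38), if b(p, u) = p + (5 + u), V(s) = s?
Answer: -684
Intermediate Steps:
b(p, u) = 5 + p + u
P(X) = 3 (P(X) = -3 + (5 + 4 - 3) = -3 + 6 = 3)
(P(-5)*6)*(-38) = (3*6)*(-38) = 18*(-38) = -684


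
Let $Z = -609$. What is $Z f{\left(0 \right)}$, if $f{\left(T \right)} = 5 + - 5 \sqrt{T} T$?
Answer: $-3045$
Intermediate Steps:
$f{\left(T \right)} = 5 - 5 T^{\frac{3}{2}}$
$Z f{\left(0 \right)} = - 609 \left(5 - 5 \cdot 0^{\frac{3}{2}}\right) = - 609 \left(5 - 0\right) = - 609 \left(5 + 0\right) = \left(-609\right) 5 = -3045$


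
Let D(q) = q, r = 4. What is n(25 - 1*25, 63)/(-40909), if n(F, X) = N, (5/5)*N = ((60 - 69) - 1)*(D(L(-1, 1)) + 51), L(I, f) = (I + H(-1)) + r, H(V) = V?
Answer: 530/40909 ≈ 0.012956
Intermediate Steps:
L(I, f) = 3 + I (L(I, f) = (I - 1) + 4 = (-1 + I) + 4 = 3 + I)
N = -530 (N = ((60 - 69) - 1)*((3 - 1) + 51) = (-9 - 1)*(2 + 51) = -10*53 = -530)
n(F, X) = -530
n(25 - 1*25, 63)/(-40909) = -530/(-40909) = -530*(-1/40909) = 530/40909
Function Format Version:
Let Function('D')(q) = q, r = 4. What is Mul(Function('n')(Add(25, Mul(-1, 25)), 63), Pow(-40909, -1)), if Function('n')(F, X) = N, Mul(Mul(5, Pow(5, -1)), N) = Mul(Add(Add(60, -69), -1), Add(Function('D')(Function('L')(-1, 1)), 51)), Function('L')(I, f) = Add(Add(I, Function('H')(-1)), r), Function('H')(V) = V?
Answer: Rational(530, 40909) ≈ 0.012956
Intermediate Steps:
Function('L')(I, f) = Add(3, I) (Function('L')(I, f) = Add(Add(I, -1), 4) = Add(Add(-1, I), 4) = Add(3, I))
N = -530 (N = Mul(Add(Add(60, -69), -1), Add(Add(3, -1), 51)) = Mul(Add(-9, -1), Add(2, 51)) = Mul(-10, 53) = -530)
Function('n')(F, X) = -530
Mul(Function('n')(Add(25, Mul(-1, 25)), 63), Pow(-40909, -1)) = Mul(-530, Pow(-40909, -1)) = Mul(-530, Rational(-1, 40909)) = Rational(530, 40909)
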